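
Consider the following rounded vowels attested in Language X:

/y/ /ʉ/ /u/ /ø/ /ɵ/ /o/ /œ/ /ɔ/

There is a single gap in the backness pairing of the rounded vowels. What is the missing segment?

/ɞ/

high: front /y/, central /ʉ/, back /u/.
high-mid: front /ø/, central /ɵ/, back /o/.
low-mid: front /œ/, central —, back /ɔ/.
The low-mid row has no central member, so the gap is the low-mid central rounded vowel /ɞ/.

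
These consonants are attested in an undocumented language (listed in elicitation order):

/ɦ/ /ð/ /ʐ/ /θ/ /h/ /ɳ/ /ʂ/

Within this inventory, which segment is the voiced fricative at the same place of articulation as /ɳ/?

/ɳ/ is a retroflex nasal.
The voiced fricative at the same place is a voiced retroflex fricative — in this inventory, /ʐ/.

/ʐ/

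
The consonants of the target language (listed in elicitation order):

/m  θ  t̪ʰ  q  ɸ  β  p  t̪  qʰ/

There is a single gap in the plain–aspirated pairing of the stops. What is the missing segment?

/pʰ/

place of articulation  plain     aspirated
bilabial          p         —       
dental            t̪        t̪ʰ     
uvular            q         qʰ      
The bilabial row has no aspirated member, so the gap is the aspirated bilabial stop /pʰ/.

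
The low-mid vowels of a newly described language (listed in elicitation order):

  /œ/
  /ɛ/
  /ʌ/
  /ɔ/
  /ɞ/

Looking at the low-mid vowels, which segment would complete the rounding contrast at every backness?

/ɜ/

Unrounded: /ɛ/ (front), /ʌ/ (back).
Rounded: /œ/ (front), /ɞ/ (central), /ɔ/ (back).
The central row has no unrounded member, so the gap is the central unrounded vowel /ɜ/.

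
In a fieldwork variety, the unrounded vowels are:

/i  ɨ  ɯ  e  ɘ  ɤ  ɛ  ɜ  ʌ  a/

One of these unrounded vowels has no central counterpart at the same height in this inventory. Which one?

High: /i/ ~ /ɨ/ ~ /ɯ/
High-mid: /e/ ~ /ɘ/ ~ /ɤ/
Low-mid: /ɛ/ ~ /ɜ/ ~ /ʌ/
Low: only /a/ (front); no central partner.
So /a/ is the unpaired segment.

/a/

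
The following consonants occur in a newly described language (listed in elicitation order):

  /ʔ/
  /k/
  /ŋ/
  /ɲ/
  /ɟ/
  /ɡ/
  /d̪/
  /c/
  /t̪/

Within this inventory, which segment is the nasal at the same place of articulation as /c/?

/c/ is a voiceless palatal stop.
The nasal at the same place is a palatal nasal — in this inventory, /ɲ/.

/ɲ/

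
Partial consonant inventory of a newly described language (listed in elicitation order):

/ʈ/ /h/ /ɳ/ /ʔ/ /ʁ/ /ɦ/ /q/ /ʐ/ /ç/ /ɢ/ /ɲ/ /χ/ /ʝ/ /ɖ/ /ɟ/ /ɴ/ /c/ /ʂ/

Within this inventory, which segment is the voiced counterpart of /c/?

/ɟ/

/c/ is a voiceless palatal stop.
The voiced counterpart is a voiced palatal stop — in this inventory, /ɟ/.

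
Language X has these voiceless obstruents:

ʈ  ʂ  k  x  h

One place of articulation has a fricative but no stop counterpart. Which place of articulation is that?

glottal

retroflex: stop /ʈ/, fricative /ʂ/.
velar: stop /k/, fricative /x/.
glottal: stop —, fricative /h/.
Every place of articulation has a stop member except glottal, where /ʔ/ would be expected.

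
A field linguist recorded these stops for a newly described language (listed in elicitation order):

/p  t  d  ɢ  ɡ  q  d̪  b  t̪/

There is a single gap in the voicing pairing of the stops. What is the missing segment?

/k/

place of articulation  voiceless  voiced  
bilabial          p         b       
dental            t̪        d̪      
alveolar          t         d       
velar             —         ɡ       
uvular            q         ɢ       
The velar row has no voiceless member, so the gap is the voiceless velar stop /k/.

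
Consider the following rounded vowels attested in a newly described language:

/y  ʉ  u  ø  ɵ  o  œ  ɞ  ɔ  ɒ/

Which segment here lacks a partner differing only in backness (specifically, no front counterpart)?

High: /y/ ~ /ʉ/ ~ /u/
High-mid: /ø/ ~ /ɵ/ ~ /o/
Low-mid: /œ/ ~ /ɞ/ ~ /ɔ/
Low: only /ɒ/ (back); no front partner.
So /ɒ/ is the unpaired segment.

/ɒ/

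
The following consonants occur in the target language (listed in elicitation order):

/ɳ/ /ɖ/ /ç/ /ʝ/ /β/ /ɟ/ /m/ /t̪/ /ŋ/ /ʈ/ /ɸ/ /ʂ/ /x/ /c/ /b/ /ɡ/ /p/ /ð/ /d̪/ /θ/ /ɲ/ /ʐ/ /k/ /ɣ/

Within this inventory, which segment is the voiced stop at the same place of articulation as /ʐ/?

/ɖ/

/ʐ/ is a voiced retroflex fricative.
The voiced stop at the same place is a voiced retroflex stop — in this inventory, /ɖ/.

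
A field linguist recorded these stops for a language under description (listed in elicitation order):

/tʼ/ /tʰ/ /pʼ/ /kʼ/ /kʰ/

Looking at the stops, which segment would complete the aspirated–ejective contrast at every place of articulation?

place of articulation  aspirated  ejective
bilabial          —         pʼ      
alveolar          tʰ        tʼ      
velar             kʰ        kʼ      
The bilabial row has no aspirated member, so the gap is the aspirated bilabial stop /pʰ/.

/pʰ/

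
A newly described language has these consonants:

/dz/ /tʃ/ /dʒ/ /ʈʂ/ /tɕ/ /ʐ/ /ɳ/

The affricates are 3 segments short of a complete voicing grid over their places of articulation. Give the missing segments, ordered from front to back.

alveolar: voiceless —, voiced /dz/.
postalveolar: voiceless /tʃ/, voiced /dʒ/.
retroflex: voiceless /ʈʂ/, voiced —.
alveolo-palatal: voiceless /tɕ/, voiced —.
Gaps, from front to back: alveolar lacks voiceless (/ts/); retroflex lacks voiced (/ɖʐ/); alveolo-palatal lacks voiced (/dʑ/).

/ts/, /ɖʐ/, /dʑ/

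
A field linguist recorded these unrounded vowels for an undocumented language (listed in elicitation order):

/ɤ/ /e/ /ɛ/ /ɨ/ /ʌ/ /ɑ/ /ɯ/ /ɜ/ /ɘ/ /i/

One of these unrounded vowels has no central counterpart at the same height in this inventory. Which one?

/ɑ/

High: /i/ ~ /ɨ/ ~ /ɯ/
High-mid: /e/ ~ /ɘ/ ~ /ɤ/
Low-mid: /ɛ/ ~ /ɜ/ ~ /ʌ/
Low: only /ɑ/ (back); no central partner.
So /ɑ/ is the unpaired segment.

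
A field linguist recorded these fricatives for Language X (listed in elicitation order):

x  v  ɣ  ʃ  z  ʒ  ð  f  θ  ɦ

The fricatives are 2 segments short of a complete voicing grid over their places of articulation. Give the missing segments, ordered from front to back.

labiodental: voiceless /f/, voiced /v/.
dental: voiceless /θ/, voiced /ð/.
alveolar: voiceless —, voiced /z/.
postalveolar: voiceless /ʃ/, voiced /ʒ/.
velar: voiceless /x/, voiced /ɣ/.
glottal: voiceless —, voiced /ɦ/.
Gaps, from front to back: alveolar lacks voiceless (/s/); glottal lacks voiceless (/h/).

/s/, /h/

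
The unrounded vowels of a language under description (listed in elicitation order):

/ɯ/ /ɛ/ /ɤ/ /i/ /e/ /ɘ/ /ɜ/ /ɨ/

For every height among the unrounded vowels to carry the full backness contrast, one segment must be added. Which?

/ʌ/

height            front     central   back    
high              i         ɨ         ɯ       
high-mid          e         ɘ         ɤ       
low-mid           ɛ         ɜ         —       
The low-mid row has no back member, so the gap is the low-mid back unrounded vowel /ʌ/.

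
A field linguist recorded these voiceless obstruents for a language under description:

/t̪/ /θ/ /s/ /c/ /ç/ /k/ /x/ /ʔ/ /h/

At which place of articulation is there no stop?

place of articulation  stop      fricative
dental            t̪        θ       
alveolar          —         s       
palatal           c         ç       
velar             k         x       
glottal           ʔ         h       
Every place of articulation has a stop member except alveolar, where /t/ would be expected.

alveolar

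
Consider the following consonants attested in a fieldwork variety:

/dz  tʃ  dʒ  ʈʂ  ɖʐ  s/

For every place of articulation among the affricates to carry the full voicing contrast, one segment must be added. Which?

/ts/

alveolar: voiceless —, voiced /dz/.
postalveolar: voiceless /tʃ/, voiced /dʒ/.
retroflex: voiceless /ʈʂ/, voiced /ɖʐ/.
The alveolar row has no voiceless member, so the gap is the voiceless alveolar affricate /ts/.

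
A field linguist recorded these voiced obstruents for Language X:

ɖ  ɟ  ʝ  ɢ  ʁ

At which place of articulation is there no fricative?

retroflex

Stop: /ɖ/ (retroflex), /ɟ/ (palatal), /ɢ/ (uvular).
Fricative: /ʝ/ (palatal), /ʁ/ (uvular).
Every place of articulation has a fricative member except retroflex, where /ʐ/ would be expected.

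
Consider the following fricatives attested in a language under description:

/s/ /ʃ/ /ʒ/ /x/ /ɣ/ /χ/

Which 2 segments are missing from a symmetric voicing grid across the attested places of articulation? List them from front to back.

Voiceless: /s/ (alveolar), /ʃ/ (postalveolar), /x/ (velar), /χ/ (uvular).
Voiced: /ʒ/ (postalveolar), /ɣ/ (velar).
Gaps, from front to back: alveolar lacks voiced (/z/); uvular lacks voiced (/ʁ/).

/z/, /ʁ/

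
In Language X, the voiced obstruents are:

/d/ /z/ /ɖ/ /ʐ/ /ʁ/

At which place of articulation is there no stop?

Stop: /d/ (alveolar), /ɖ/ (retroflex).
Fricative: /z/ (alveolar), /ʐ/ (retroflex), /ʁ/ (uvular).
Every place of articulation has a stop member except uvular, where /ɢ/ would be expected.

uvular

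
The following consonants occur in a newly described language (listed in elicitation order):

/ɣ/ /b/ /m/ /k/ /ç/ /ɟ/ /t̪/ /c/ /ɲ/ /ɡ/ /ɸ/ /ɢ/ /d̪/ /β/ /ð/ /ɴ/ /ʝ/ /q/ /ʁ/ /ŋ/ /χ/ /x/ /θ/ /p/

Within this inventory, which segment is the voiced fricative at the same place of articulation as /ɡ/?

/ɡ/ is a voiced velar stop.
The voiced fricative at the same place is a voiced velar fricative — in this inventory, /ɣ/.

/ɣ/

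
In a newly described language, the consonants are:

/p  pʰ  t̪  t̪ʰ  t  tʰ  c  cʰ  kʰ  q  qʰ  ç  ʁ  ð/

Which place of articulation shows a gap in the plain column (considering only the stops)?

velar

bilabial: plain /p/, aspirated /pʰ/.
dental: plain /t̪/, aspirated /t̪ʰ/.
alveolar: plain /t/, aspirated /tʰ/.
palatal: plain /c/, aspirated /cʰ/.
velar: plain —, aspirated /kʰ/.
uvular: plain /q/, aspirated /qʰ/.
Every place of articulation has a plain member except velar, where /k/ would be expected.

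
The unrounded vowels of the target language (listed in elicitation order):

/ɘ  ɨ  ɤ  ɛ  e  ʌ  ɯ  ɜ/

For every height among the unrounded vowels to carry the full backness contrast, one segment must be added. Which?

high: front —, central /ɨ/, back /ɯ/.
high-mid: front /e/, central /ɘ/, back /ɤ/.
low-mid: front /ɛ/, central /ɜ/, back /ʌ/.
The high row has no front member, so the gap is the high front unrounded vowel /i/.

/i/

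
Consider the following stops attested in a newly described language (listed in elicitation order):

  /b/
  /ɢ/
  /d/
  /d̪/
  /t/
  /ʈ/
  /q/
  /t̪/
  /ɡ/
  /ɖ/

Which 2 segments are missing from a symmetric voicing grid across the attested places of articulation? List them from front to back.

Voiceless: /t̪/ (dental), /t/ (alveolar), /ʈ/ (retroflex), /q/ (uvular).
Voiced: /b/ (bilabial), /d̪/ (dental), /d/ (alveolar), /ɖ/ (retroflex), /ɡ/ (velar), /ɢ/ (uvular).
Gaps, from front to back: bilabial lacks voiceless (/p/); velar lacks voiceless (/k/).

/p/, /k/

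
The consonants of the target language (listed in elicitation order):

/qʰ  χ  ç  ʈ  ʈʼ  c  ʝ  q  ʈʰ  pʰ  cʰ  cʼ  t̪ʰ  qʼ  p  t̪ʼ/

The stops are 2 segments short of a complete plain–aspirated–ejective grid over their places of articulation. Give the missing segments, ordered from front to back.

bilabial: plain /p/, aspirated /pʰ/, ejective —.
dental: plain —, aspirated /t̪ʰ/, ejective /t̪ʼ/.
retroflex: plain /ʈ/, aspirated /ʈʰ/, ejective /ʈʼ/.
palatal: plain /c/, aspirated /cʰ/, ejective /cʼ/.
uvular: plain /q/, aspirated /qʰ/, ejective /qʼ/.
Gaps, from front to back: bilabial lacks ejective (/pʼ/); dental lacks plain (/t̪/).

/pʼ/, /t̪/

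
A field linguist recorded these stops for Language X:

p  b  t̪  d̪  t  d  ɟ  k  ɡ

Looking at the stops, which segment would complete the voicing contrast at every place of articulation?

bilabial: voiceless /p/, voiced /b/.
dental: voiceless /t̪/, voiced /d̪/.
alveolar: voiceless /t/, voiced /d/.
palatal: voiceless —, voiced /ɟ/.
velar: voiceless /k/, voiced /ɡ/.
The palatal row has no voiceless member, so the gap is the voiceless palatal stop /c/.

/c/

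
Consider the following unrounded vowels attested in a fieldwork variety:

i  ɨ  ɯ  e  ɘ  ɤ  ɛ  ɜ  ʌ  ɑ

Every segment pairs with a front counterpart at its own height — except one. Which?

/ɑ/

High: /i/ ~ /ɨ/ ~ /ɯ/
High-mid: /e/ ~ /ɘ/ ~ /ɤ/
Low-mid: /ɛ/ ~ /ɜ/ ~ /ʌ/
Low: only /ɑ/ (back); no front partner.
So /ɑ/ is the unpaired segment.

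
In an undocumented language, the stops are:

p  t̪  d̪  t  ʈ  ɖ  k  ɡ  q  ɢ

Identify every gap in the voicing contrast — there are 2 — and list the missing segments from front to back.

/b/, /d/

place of articulation  voiceless  voiced  
bilabial          p         —       
dental            t̪        d̪      
alveolar          t         —       
retroflex         ʈ         ɖ       
velar             k         ɡ       
uvular            q         ɢ       
Gaps, from front to back: bilabial lacks voiced (/b/); alveolar lacks voiced (/d/).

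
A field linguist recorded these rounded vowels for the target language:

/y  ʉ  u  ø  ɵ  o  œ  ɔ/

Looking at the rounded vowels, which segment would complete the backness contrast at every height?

Front: /y/ (high), /ø/ (high-mid), /œ/ (low-mid).
Central: /ʉ/ (high), /ɵ/ (high-mid).
Back: /u/ (high), /o/ (high-mid), /ɔ/ (low-mid).
The low-mid row has no central member, so the gap is the low-mid central rounded vowel /ɞ/.

/ɞ/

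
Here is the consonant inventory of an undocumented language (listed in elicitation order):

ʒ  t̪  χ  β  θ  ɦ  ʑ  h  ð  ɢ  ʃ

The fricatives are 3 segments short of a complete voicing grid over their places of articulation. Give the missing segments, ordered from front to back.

/ɸ/, /ɕ/, /ʁ/

Voiceless: /θ/ (dental), /ʃ/ (postalveolar), /χ/ (uvular), /h/ (glottal).
Voiced: /β/ (bilabial), /ð/ (dental), /ʒ/ (postalveolar), /ʑ/ (alveolo-palatal), /ɦ/ (glottal).
Gaps, from front to back: bilabial lacks voiceless (/ɸ/); alveolo-palatal lacks voiceless (/ɕ/); uvular lacks voiced (/ʁ/).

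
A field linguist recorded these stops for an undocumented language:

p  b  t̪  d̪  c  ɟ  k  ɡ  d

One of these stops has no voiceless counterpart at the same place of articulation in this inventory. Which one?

/d/

Bilabial: /p/ ~ /b/
Dental: /t̪/ ~ /d̪/
Palatal: /c/ ~ /ɟ/
Velar: /k/ ~ /ɡ/
Alveolar: only /d/ (voiced); no voiceless partner.
So /d/ is the unpaired segment.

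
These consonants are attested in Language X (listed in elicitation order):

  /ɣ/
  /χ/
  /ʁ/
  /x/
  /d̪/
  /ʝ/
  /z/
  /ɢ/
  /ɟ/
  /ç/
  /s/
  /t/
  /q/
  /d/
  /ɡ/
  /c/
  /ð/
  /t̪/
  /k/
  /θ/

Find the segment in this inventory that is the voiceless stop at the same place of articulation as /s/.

/t/

/s/ is a voiceless alveolar fricative.
The voiceless stop at the same place is a voiceless alveolar stop — in this inventory, /t/.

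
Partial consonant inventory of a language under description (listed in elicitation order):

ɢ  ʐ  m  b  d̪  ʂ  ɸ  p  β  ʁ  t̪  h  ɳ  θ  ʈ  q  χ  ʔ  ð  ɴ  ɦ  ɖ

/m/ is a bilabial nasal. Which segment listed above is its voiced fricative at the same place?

/β/

The voiced fricative at the same place is a voiced bilabial fricative — in this inventory, /β/.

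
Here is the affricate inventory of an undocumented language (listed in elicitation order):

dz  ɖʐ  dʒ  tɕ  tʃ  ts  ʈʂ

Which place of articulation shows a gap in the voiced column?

alveolo-palatal

alveolar: voiceless /ts/, voiced /dz/.
postalveolar: voiceless /tʃ/, voiced /dʒ/.
retroflex: voiceless /ʈʂ/, voiced /ɖʐ/.
alveolo-palatal: voiceless /tɕ/, voiced —.
Every place of articulation has a voiced member except alveolo-palatal, where /dʑ/ would be expected.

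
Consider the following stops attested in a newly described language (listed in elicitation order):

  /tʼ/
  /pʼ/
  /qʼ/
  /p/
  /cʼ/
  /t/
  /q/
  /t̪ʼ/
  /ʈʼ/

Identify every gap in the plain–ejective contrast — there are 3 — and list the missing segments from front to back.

/t̪/, /ʈ/, /c/

bilabial: plain /p/, ejective /pʼ/.
dental: plain —, ejective /t̪ʼ/.
alveolar: plain /t/, ejective /tʼ/.
retroflex: plain —, ejective /ʈʼ/.
palatal: plain —, ejective /cʼ/.
uvular: plain /q/, ejective /qʼ/.
Gaps, from front to back: dental lacks plain (/t̪/); retroflex lacks plain (/ʈ/); palatal lacks plain (/c/).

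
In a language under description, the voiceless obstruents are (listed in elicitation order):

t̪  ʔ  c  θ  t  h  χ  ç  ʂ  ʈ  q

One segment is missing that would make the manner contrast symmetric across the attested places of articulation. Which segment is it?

/s/

dental: stop /t̪/, fricative /θ/.
alveolar: stop /t/, fricative —.
retroflex: stop /ʈ/, fricative /ʂ/.
palatal: stop /c/, fricative /ç/.
uvular: stop /q/, fricative /χ/.
glottal: stop /ʔ/, fricative /h/.
The alveolar row has no fricative member, so the gap is the alveolar fricative /s/.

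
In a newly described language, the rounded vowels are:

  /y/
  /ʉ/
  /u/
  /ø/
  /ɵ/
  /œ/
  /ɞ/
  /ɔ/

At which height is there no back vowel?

high: front /y/, central /ʉ/, back /u/.
high-mid: front /ø/, central /ɵ/, back —.
low-mid: front /œ/, central /ɞ/, back /ɔ/.
Every height has a back member except high-mid, where /o/ would be expected.

high-mid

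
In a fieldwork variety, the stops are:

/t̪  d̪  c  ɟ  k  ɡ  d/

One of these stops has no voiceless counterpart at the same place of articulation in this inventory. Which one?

Dental: /t̪/ ~ /d̪/
Palatal: /c/ ~ /ɟ/
Velar: /k/ ~ /ɡ/
Alveolar: only /d/ (voiced); no voiceless partner.
So /d/ is the unpaired segment.

/d/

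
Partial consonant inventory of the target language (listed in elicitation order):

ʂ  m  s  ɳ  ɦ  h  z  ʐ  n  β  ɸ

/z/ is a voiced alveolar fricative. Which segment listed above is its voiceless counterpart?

The voiceless counterpart is a voiceless alveolar fricative — in this inventory, /s/.

/s/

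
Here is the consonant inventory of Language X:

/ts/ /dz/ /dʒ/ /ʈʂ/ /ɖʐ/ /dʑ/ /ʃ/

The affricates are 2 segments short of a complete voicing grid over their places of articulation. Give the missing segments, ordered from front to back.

/tʃ/, /tɕ/

Voiceless: /ts/ (alveolar), /ʈʂ/ (retroflex).
Voiced: /dz/ (alveolar), /dʒ/ (postalveolar), /ɖʐ/ (retroflex), /dʑ/ (alveolo-palatal).
Gaps, from front to back: postalveolar lacks voiceless (/tʃ/); alveolo-palatal lacks voiceless (/tɕ/).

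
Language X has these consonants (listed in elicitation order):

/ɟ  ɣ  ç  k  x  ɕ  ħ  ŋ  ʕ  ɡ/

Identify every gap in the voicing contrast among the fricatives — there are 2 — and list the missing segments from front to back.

Voiceless: /ɕ/ (alveolo-palatal), /ç/ (palatal), /x/ (velar), /ħ/ (pharyngeal).
Voiced: /ɣ/ (velar), /ʕ/ (pharyngeal).
Gaps, from front to back: alveolo-palatal lacks voiced (/ʑ/); palatal lacks voiced (/ʝ/).

/ʑ/, /ʝ/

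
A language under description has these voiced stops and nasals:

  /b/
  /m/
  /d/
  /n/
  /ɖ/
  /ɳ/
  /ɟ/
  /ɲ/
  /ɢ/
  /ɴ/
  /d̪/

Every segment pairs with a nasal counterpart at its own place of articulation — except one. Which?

/d̪/

Bilabial: /b/ ~ /m/
Alveolar: /d/ ~ /n/
Retroflex: /ɖ/ ~ /ɳ/
Palatal: /ɟ/ ~ /ɲ/
Uvular: /ɢ/ ~ /ɴ/
Dental: only /d̪/ (oral stop); no nasal partner.
So /d̪/ is the unpaired segment.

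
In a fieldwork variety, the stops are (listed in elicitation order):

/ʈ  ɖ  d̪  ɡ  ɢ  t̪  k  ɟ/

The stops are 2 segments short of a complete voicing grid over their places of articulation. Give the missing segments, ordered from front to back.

dental: voiceless /t̪/, voiced /d̪/.
retroflex: voiceless /ʈ/, voiced /ɖ/.
palatal: voiceless —, voiced /ɟ/.
velar: voiceless /k/, voiced /ɡ/.
uvular: voiceless —, voiced /ɢ/.
Gaps, from front to back: palatal lacks voiceless (/c/); uvular lacks voiceless (/q/).

/c/, /q/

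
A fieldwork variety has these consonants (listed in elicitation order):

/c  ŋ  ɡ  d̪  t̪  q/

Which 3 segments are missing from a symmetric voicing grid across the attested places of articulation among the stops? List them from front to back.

place of articulation  voiceless  voiced  
dental            t̪        d̪      
palatal           c         —       
velar             —         ɡ       
uvular            q         —       
Gaps, from front to back: palatal lacks voiced (/ɟ/); velar lacks voiceless (/k/); uvular lacks voiced (/ɢ/).

/ɟ/, /k/, /ɢ/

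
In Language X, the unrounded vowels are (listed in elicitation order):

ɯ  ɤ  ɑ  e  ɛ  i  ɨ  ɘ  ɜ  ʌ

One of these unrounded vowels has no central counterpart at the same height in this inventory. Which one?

High: /i/ ~ /ɨ/ ~ /ɯ/
High-mid: /e/ ~ /ɘ/ ~ /ɤ/
Low-mid: /ɛ/ ~ /ɜ/ ~ /ʌ/
Low: only /ɑ/ (back); no central partner.
So /ɑ/ is the unpaired segment.

/ɑ/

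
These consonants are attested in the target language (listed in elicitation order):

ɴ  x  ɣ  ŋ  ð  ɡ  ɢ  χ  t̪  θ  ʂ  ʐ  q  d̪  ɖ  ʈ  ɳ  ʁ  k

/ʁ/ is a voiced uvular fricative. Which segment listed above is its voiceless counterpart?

/χ/

The voiceless counterpart is a voiceless uvular fricative — in this inventory, /χ/.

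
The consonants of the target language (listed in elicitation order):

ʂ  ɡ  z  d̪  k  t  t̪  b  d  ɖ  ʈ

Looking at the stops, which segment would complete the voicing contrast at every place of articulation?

/p/

place of articulation  voiceless  voiced  
bilabial          —         b       
dental            t̪        d̪      
alveolar          t         d       
retroflex         ʈ         ɖ       
velar             k         ɡ       
The bilabial row has no voiceless member, so the gap is the voiceless bilabial stop /p/.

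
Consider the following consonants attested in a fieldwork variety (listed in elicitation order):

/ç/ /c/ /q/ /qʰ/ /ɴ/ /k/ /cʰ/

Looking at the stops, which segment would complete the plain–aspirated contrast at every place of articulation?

Plain: /c/ (palatal), /k/ (velar), /q/ (uvular).
Aspirated: /cʰ/ (palatal), /qʰ/ (uvular).
The velar row has no aspirated member, so the gap is the aspirated velar stop /kʰ/.

/kʰ/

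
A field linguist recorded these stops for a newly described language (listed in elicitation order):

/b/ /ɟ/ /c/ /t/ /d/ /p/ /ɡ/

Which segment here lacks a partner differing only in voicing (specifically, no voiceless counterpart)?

Bilabial: /p/ ~ /b/
Alveolar: /t/ ~ /d/
Palatal: /c/ ~ /ɟ/
Velar: only /ɡ/ (voiced); no voiceless partner.
So /ɡ/ is the unpaired segment.

/ɡ/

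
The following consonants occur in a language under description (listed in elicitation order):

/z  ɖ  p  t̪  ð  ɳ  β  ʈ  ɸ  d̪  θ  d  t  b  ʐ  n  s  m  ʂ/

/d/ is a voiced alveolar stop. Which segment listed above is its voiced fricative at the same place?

/z/

The voiced fricative at the same place is a voiced alveolar fricative — in this inventory, /z/.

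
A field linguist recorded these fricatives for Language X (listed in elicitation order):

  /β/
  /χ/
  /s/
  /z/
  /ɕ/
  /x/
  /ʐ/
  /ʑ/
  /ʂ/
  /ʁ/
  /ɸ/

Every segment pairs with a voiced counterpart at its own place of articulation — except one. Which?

Bilabial: /ɸ/ ~ /β/
Alveolar: /s/ ~ /z/
Retroflex: /ʂ/ ~ /ʐ/
Alveolo-palatal: /ɕ/ ~ /ʑ/
Uvular: /χ/ ~ /ʁ/
Velar: only /x/ (voiceless); no voiced partner.
So /x/ is the unpaired segment.

/x/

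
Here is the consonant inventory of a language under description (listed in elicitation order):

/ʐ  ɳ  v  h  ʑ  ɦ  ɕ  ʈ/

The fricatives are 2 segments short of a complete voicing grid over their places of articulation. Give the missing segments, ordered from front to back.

/f/, /ʂ/

labiodental: voiceless —, voiced /v/.
retroflex: voiceless —, voiced /ʐ/.
alveolo-palatal: voiceless /ɕ/, voiced /ʑ/.
glottal: voiceless /h/, voiced /ɦ/.
Gaps, from front to back: labiodental lacks voiceless (/f/); retroflex lacks voiceless (/ʂ/).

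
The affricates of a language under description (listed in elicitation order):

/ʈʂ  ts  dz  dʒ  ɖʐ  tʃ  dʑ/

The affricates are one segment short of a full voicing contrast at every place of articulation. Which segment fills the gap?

alveolar: voiceless /ts/, voiced /dz/.
postalveolar: voiceless /tʃ/, voiced /dʒ/.
retroflex: voiceless /ʈʂ/, voiced /ɖʐ/.
alveolo-palatal: voiceless —, voiced /dʑ/.
The alveolo-palatal row has no voiceless member, so the gap is the voiceless alveolo-palatal affricate /tɕ/.

/tɕ/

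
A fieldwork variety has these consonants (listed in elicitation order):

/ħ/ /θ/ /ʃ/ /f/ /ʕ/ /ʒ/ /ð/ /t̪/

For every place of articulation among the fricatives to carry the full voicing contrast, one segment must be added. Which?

labiodental: voiceless /f/, voiced —.
dental: voiceless /θ/, voiced /ð/.
postalveolar: voiceless /ʃ/, voiced /ʒ/.
pharyngeal: voiceless /ħ/, voiced /ʕ/.
The labiodental row has no voiced member, so the gap is the voiced labiodental fricative /v/.

/v/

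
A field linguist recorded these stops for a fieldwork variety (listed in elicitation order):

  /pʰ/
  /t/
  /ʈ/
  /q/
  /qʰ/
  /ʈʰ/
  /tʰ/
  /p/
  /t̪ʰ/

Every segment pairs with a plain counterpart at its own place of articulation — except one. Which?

/t̪ʰ/

Bilabial: /p/ ~ /pʰ/
Alveolar: /t/ ~ /tʰ/
Retroflex: /ʈ/ ~ /ʈʰ/
Uvular: /q/ ~ /qʰ/
Dental: only /t̪ʰ/ (aspirated); no plain partner.
So /t̪ʰ/ is the unpaired segment.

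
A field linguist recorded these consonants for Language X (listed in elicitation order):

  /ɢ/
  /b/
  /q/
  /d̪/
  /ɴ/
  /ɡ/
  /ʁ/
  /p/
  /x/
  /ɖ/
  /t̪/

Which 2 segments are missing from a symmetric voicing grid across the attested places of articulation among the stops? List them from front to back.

/ʈ/, /k/

place of articulation  voiceless  voiced  
bilabial          p         b       
dental            t̪        d̪      
retroflex         —         ɖ       
velar             —         ɡ       
uvular            q         ɢ       
Gaps, from front to back: retroflex lacks voiceless (/ʈ/); velar lacks voiceless (/k/).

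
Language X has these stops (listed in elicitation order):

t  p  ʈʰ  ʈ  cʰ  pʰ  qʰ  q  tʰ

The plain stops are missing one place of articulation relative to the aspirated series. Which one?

place of articulation  plain     aspirated
bilabial          p         pʰ      
alveolar          t         tʰ      
retroflex         ʈ         ʈʰ      
palatal           —         cʰ      
uvular            q         qʰ      
Every place of articulation has a plain member except palatal, where /c/ would be expected.

palatal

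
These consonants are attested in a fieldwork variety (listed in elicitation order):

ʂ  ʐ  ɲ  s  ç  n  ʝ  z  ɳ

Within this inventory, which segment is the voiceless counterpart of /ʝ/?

/ʝ/ is a voiced palatal fricative.
The voiceless counterpart is a voiceless palatal fricative — in this inventory, /ç/.

/ç/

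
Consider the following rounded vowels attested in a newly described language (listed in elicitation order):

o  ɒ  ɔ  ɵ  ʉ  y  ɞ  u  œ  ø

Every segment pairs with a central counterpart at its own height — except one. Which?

High: /y/ ~ /ʉ/ ~ /u/
High-mid: /ø/ ~ /ɵ/ ~ /o/
Low-mid: /œ/ ~ /ɞ/ ~ /ɔ/
Low: only /ɒ/ (back); no central partner.
So /ɒ/ is the unpaired segment.

/ɒ/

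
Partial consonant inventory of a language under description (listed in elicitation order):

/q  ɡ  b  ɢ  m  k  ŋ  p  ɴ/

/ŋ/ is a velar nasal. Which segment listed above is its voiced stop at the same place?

/ɡ/

The voiced stop at the same place is a voiced velar stop — in this inventory, /ɡ/.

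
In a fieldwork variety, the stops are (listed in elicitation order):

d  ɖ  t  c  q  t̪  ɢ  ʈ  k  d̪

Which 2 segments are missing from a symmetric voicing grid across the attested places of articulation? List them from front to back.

/ɟ/, /ɡ/

place of articulation  voiceless  voiced  
dental            t̪        d̪      
alveolar          t         d       
retroflex         ʈ         ɖ       
palatal           c         —       
velar             k         —       
uvular            q         ɢ       
Gaps, from front to back: palatal lacks voiced (/ɟ/); velar lacks voiced (/ɡ/).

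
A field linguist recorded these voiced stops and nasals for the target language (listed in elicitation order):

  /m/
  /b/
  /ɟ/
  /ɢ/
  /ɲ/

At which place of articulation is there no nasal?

uvular

bilabial: oral stop /b/, nasal /m/.
palatal: oral stop /ɟ/, nasal /ɲ/.
uvular: oral stop /ɢ/, nasal —.
Every place of articulation has a nasal member except uvular, where /ɴ/ would be expected.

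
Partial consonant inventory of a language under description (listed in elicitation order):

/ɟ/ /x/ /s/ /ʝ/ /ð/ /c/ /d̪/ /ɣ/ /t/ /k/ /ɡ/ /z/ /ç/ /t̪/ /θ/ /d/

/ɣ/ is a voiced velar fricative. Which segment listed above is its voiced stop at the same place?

/ɡ/

The voiced stop at the same place is a voiced velar stop — in this inventory, /ɡ/.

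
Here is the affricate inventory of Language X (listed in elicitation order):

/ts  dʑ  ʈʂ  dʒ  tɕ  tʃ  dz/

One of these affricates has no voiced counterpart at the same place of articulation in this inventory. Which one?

/ʈʂ/

Alveolar: /ts/ ~ /dz/
Postalveolar: /tʃ/ ~ /dʒ/
Alveolo-palatal: /tɕ/ ~ /dʑ/
Retroflex: only /ʈʂ/ (voiceless); no voiced partner.
So /ʈʂ/ is the unpaired segment.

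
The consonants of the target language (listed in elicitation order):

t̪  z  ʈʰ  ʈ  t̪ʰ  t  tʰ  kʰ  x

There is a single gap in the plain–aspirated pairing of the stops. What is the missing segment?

/k/

place of articulation  plain     aspirated
dental            t̪        t̪ʰ     
alveolar          t         tʰ      
retroflex         ʈ         ʈʰ      
velar             —         kʰ      
The velar row has no plain member, so the gap is the plain velar stop /k/.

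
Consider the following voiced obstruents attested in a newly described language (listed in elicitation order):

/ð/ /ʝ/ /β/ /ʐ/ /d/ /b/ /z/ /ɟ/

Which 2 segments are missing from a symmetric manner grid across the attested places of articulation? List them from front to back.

/d̪/, /ɖ/

bilabial: stop /b/, fricative /β/.
dental: stop —, fricative /ð/.
alveolar: stop /d/, fricative /z/.
retroflex: stop —, fricative /ʐ/.
palatal: stop /ɟ/, fricative /ʝ/.
Gaps, from front to back: dental lacks stop (/d̪/); retroflex lacks stop (/ɖ/).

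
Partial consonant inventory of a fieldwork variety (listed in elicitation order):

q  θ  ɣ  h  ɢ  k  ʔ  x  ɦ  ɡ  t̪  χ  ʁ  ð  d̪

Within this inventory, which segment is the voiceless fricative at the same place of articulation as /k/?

/k/ is a voiceless velar stop.
The voiceless fricative at the same place is a voiceless velar fricative — in this inventory, /x/.

/x/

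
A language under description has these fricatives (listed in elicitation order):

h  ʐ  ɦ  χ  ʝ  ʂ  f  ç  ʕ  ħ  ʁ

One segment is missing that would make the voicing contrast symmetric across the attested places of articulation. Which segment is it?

/v/

Voiceless: /f/ (labiodental), /ʂ/ (retroflex), /ç/ (palatal), /χ/ (uvular), /ħ/ (pharyngeal), /h/ (glottal).
Voiced: /ʐ/ (retroflex), /ʝ/ (palatal), /ʁ/ (uvular), /ʕ/ (pharyngeal), /ɦ/ (glottal).
The labiodental row has no voiced member, so the gap is the voiced labiodental fricative /v/.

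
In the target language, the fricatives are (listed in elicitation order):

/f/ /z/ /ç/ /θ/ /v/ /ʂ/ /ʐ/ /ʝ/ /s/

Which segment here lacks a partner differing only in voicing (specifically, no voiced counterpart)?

/θ/

Labiodental: /f/ ~ /v/
Alveolar: /s/ ~ /z/
Retroflex: /ʂ/ ~ /ʐ/
Palatal: /ç/ ~ /ʝ/
Dental: only /θ/ (voiceless); no voiced partner.
So /θ/ is the unpaired segment.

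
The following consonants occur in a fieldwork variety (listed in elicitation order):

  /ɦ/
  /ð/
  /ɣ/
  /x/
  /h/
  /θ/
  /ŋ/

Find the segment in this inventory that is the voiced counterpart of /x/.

/ɣ/

/x/ is a voiceless velar fricative.
The voiced counterpart is a voiced velar fricative — in this inventory, /ɣ/.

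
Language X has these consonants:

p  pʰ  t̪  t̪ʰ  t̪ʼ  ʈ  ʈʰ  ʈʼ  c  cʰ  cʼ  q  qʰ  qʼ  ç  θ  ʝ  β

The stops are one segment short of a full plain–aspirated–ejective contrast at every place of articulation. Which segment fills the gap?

/pʼ/

place of articulation  plain     aspirated  ejective
bilabial          p         pʰ        —       
dental            t̪        t̪ʰ       t̪ʼ     
retroflex         ʈ         ʈʰ        ʈʼ      
palatal           c         cʰ        cʼ      
uvular            q         qʰ        qʼ      
The bilabial row has no ejective member, so the gap is the ejective bilabial stop /pʼ/.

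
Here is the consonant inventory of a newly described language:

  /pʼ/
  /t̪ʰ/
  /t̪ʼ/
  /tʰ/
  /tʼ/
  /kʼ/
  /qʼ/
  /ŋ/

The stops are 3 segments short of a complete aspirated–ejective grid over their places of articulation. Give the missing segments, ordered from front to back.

/pʰ/, /kʰ/, /qʰ/

bilabial: aspirated —, ejective /pʼ/.
dental: aspirated /t̪ʰ/, ejective /t̪ʼ/.
alveolar: aspirated /tʰ/, ejective /tʼ/.
velar: aspirated —, ejective /kʼ/.
uvular: aspirated —, ejective /qʼ/.
Gaps, from front to back: bilabial lacks aspirated (/pʰ/); velar lacks aspirated (/kʰ/); uvular lacks aspirated (/qʰ/).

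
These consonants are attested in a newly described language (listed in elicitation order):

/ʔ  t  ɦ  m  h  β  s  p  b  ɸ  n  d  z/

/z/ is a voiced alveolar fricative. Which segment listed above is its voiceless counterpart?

/s/

The voiceless counterpart is a voiceless alveolar fricative — in this inventory, /s/.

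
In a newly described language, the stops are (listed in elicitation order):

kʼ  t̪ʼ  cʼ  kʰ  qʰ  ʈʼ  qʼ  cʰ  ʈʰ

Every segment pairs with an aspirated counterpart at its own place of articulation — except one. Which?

/t̪ʼ/

Retroflex: /ʈʰ/ ~ /ʈʼ/
Palatal: /cʰ/ ~ /cʼ/
Velar: /kʰ/ ~ /kʼ/
Uvular: /qʰ/ ~ /qʼ/
Dental: only /t̪ʼ/ (ejective); no aspirated partner.
So /t̪ʼ/ is the unpaired segment.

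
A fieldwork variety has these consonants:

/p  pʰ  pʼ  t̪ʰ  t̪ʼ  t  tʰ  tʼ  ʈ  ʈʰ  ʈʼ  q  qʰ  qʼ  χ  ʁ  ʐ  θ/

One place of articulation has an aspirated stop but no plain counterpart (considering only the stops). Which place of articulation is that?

dental

place of articulation  plain     aspirated  ejective
bilabial          p         pʰ        pʼ      
dental            —         t̪ʰ       t̪ʼ     
alveolar          t         tʰ        tʼ      
retroflex         ʈ         ʈʰ        ʈʼ      
uvular            q         qʰ        qʼ      
Every place of articulation has a plain member except dental, where /t̪/ would be expected.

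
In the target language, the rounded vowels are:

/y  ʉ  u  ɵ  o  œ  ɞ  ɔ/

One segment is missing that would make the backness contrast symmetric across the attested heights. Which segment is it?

high: front /y/, central /ʉ/, back /u/.
high-mid: front —, central /ɵ/, back /o/.
low-mid: front /œ/, central /ɞ/, back /ɔ/.
The high-mid row has no front member, so the gap is the high-mid front rounded vowel /ø/.

/ø/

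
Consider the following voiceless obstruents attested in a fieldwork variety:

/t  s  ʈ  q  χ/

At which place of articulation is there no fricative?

retroflex

Stop: /t/ (alveolar), /ʈ/ (retroflex), /q/ (uvular).
Fricative: /s/ (alveolar), /χ/ (uvular).
Every place of articulation has a fricative member except retroflex, where /ʂ/ would be expected.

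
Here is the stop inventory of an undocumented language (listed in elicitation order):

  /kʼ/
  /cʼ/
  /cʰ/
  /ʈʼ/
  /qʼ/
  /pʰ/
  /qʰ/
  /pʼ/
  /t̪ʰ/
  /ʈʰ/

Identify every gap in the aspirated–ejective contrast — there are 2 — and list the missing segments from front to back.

place of articulation  aspirated  ejective
bilabial          pʰ        pʼ      
dental            t̪ʰ       —       
retroflex         ʈʰ        ʈʼ      
palatal           cʰ        cʼ      
velar             —         kʼ      
uvular            qʰ        qʼ      
Gaps, from front to back: dental lacks ejective (/t̪ʼ/); velar lacks aspirated (/kʰ/).

/t̪ʼ/, /kʰ/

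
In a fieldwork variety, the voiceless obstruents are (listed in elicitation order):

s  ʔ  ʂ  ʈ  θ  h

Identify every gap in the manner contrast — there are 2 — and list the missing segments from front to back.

/t̪/, /t/

place of articulation  stop      fricative
dental            —         θ       
alveolar          —         s       
retroflex         ʈ         ʂ       
glottal           ʔ         h       
Gaps, from front to back: dental lacks stop (/t̪/); alveolar lacks stop (/t/).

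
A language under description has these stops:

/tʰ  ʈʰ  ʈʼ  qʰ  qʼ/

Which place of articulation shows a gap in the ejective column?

alveolar

alveolar: aspirated /tʰ/, ejective —.
retroflex: aspirated /ʈʰ/, ejective /ʈʼ/.
uvular: aspirated /qʰ/, ejective /qʼ/.
Every place of articulation has an ejective member except alveolar, where /tʼ/ would be expected.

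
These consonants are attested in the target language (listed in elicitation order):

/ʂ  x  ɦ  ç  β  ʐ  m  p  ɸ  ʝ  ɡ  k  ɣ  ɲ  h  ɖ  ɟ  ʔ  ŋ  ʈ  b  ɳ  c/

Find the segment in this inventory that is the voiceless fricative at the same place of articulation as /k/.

/k/ is a voiceless velar stop.
The voiceless fricative at the same place is a voiceless velar fricative — in this inventory, /x/.

/x/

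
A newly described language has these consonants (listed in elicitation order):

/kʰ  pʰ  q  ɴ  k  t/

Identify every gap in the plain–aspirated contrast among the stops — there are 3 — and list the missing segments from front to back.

/p/, /tʰ/, /qʰ/

Plain: /t/ (alveolar), /k/ (velar), /q/ (uvular).
Aspirated: /pʰ/ (bilabial), /kʰ/ (velar).
Gaps, from front to back: bilabial lacks plain (/p/); alveolar lacks aspirated (/tʰ/); uvular lacks aspirated (/qʰ/).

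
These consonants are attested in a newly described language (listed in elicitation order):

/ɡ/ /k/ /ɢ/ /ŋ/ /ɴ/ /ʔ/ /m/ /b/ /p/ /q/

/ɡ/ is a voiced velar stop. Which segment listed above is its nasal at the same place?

The nasal at the same place is a velar nasal — in this inventory, /ŋ/.

/ŋ/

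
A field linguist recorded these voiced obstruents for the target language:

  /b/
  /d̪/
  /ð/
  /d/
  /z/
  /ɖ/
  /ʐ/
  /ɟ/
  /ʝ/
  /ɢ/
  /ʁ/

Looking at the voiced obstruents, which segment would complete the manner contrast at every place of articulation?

Stop: /b/ (bilabial), /d̪/ (dental), /d/ (alveolar), /ɖ/ (retroflex), /ɟ/ (palatal), /ɢ/ (uvular).
Fricative: /ð/ (dental), /z/ (alveolar), /ʐ/ (retroflex), /ʝ/ (palatal), /ʁ/ (uvular).
The bilabial row has no fricative member, so the gap is the bilabial fricative /β/.

/β/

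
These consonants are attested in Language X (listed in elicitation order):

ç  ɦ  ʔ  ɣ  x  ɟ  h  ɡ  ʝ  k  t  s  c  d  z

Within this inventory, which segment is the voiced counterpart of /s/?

/s/ is a voiceless alveolar fricative.
The voiced counterpart is a voiced alveolar fricative — in this inventory, /z/.

/z/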